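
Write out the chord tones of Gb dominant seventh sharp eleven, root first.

G-flat, B-flat, D-flat, F-flat, C

Gb dominant seventh sharp eleven is a dominant seventh sharp eleven built on G-flat.
- root: G-flat
- major 3rd: B-flat
- perfect 5th: D-flat
- minor 7th: F-flat
- augmented 11th: C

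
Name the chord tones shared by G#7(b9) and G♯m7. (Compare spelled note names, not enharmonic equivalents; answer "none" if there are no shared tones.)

G#  D#  F#

G#7(b9): G# B# D# F# A
G♯m7: G# B D# F#
Common to both → G#, D#, F#.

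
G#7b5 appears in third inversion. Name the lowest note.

G#7b5 = G#–B#–D–F#. Third inversion → seventh in the bass = F#.

F#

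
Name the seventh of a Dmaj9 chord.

C#

Root of Dmaj9 = D. The 7th is a major 7th: D up a major 7th → C#.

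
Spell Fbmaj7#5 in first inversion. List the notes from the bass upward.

Ab – C – Eb – Fb

Fbmaj7#5 = Fb–Ab–C–Eb; first inversion → third (Ab) lowest.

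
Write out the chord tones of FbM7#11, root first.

FbM7#11: major seventh sharp eleven on Fb.
Fb — root
Ab — major 3rd
Cb — perfect 5th
Eb — major 7th
Bb — augmented 11th

Fb, Ab, Cb, Eb, Bb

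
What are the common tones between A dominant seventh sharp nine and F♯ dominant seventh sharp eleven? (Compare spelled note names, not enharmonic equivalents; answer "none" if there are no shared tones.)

A dominant seventh sharp nine: A C-sharp E G B-sharp
F♯ dominant seventh sharp eleven: F-sharp A-sharp C-sharp E B-sharp
Common to both → C-sharp, E, B-sharp.

C-sharp – E – B-sharp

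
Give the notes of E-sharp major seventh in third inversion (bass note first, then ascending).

E-sharp major seventh = E♯–G𝄪–B♯–D𝄪; third inversion → seventh (D𝄪) lowest.

D𝄪, E♯, G𝄪, B♯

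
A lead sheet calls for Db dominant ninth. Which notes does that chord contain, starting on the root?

Db dominant ninth: dominant ninth on D-flat.
D-flat — root
F — major 3rd
A-flat — perfect 5th
C-flat — minor 7th
E-flat — major 9th

D-flat – F – A-flat – C-flat – E-flat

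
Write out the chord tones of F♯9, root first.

F# – A# – C# – E – G#

Root F#, quality dominant ninth:
F# — root
A# — major 3rd
C# — perfect 5th
E — minor 7th
G# — major 9th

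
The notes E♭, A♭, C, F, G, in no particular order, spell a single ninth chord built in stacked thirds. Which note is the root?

F

Arranged so that each adjacent pair is a third by letter name: F – A♭ – C – E♭ – G.
The bottom of that stack, F, is the root (this is F minor ninth).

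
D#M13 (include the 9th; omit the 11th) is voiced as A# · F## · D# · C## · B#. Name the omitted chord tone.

The full D#M13 chord is D#, F##, A#, C##, E#, B#.
Comparing with the voicing, the major 9th (9th) — E# — is absent.

E#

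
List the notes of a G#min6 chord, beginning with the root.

Root G#, quality minor sixth:
root → G#
3rd (minor 3rd) → B
5th (perfect 5th) → D#
6th (major 6th) → E#

G#, B, D#, E#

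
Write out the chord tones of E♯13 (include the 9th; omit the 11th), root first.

E♯ G𝄪 B♯ D♯ F𝄪 C𝄪

E♯13 is a dominant thirteenth built on E♯.
- root: E♯
- major 3rd: G𝄪
- perfect 5th: B♯
- minor 7th: D♯
- major 9th: F𝄪
- major 13th: C𝄪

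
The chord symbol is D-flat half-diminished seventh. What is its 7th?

C♭

Root of D-flat half-diminished seventh = D♭. The 7th is a minor 7th: D♭ up a minor 7th → C♭.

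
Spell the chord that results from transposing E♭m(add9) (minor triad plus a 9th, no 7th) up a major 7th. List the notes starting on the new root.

A major 7th up from Eb is D, so the new chord is D minor added-ninth.
Root: D
Minor 3rd (3rd): F
Perfect 5th (5th): A
Major 9th (9th): E

D, F, A, E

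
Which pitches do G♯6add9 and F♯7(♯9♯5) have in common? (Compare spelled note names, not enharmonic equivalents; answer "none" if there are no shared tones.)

G♯6add9 = G#, B#, D#, E#, A#.
F♯7(♯9♯5) = F#, A#, C##, E, G##.
Shared: A#.

A#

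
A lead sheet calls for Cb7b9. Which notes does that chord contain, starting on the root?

Root Cb, quality dominant seventh flat nine:
- root: Cb
- major 3rd: Eb
- perfect 5th: Gb
- minor 7th: Bbb
- minor 9th: Dbb

Cb, Eb, Gb, Bbb, Dbb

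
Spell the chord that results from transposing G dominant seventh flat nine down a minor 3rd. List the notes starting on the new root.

E  G#  B  D  F

Transposed root: G → E (minor 3rd down). So we spell E dominant seventh flat nine:
- root: E
- major 3rd: G#
- perfect 5th: B
- minor 7th: D
- minor 9th: F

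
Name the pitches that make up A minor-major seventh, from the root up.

A C E G-sharp

Root A, quality minor-major seventh:
A — root
C — minor 3rd
E — perfect 5th
G-sharp — major 7th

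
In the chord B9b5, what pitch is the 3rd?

D#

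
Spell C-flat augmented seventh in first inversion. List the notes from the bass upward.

Eb  G  Bbb  Cb

In root position, C-flat augmented seventh is Cb–Eb–G–Bbb.
First inversion puts the third (Eb) in the bass.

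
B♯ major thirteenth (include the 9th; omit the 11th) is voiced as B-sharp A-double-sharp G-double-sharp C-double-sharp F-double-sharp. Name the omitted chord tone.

B♯ major thirteenth = B-sharp, D-double-sharp, F-double-sharp, A-double-sharp, C-double-sharp, G-double-sharp. The voicing lacks the 3rd (major 3rd), D-double-sharp.

D-double-sharp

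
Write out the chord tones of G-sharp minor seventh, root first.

Root G-sharp, quality minor seventh:
Root: G-sharp
Minor 3rd (3rd): B
Perfect 5th (5th): D-sharp
Minor 7th (7th): F-sharp

G-sharp, B, D-sharp, F-sharp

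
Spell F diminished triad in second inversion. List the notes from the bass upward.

In root position, F diminished triad is F–Ab–Cb.
Second inversion puts the fifth (Cb) in the bass.

Cb – F – Ab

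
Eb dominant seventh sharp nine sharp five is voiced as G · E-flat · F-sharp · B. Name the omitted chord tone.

D-flat

The full Eb dominant seventh sharp nine sharp five chord is E-flat, G, B, D-flat, F-sharp.
Comparing with the voicing, the minor 7th (7th) — D-flat — is absent.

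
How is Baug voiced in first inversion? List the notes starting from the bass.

In root position, Baug is B–D♯–F𝄪.
First inversion puts the third (D♯) in the bass.

D♯, F𝄪, B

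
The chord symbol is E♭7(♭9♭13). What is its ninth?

E♭7(♭9♭13) is built on Eb; its 9th is a minor 9th above the root.
A second above E uses the letter F, and the minor 9th above Eb is Fb.

Fb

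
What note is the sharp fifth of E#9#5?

E#9#5 is built on E#; its 5th is an augmented 5th above the root.
A fifth above E uses the letter B, and the augmented 5th above E# is B##.

B##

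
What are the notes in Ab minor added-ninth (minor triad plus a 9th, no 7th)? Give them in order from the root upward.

Ab Cb Eb Bb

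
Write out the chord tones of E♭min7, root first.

E♭min7: minor seventh on Eb.
Eb — root
Gb — minor 3rd
Bb — perfect 5th
Db — minor 7th

Eb, Gb, Bb, Db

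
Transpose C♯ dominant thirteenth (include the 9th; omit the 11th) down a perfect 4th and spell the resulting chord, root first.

G-sharp, B-sharp, D-sharp, F-sharp, A-sharp, E-sharp

A perfect 4th down from C-sharp is G-sharp, so the new chord is G-sharp dominant thirteenth.
Root: G-sharp
Major 3rd (3rd): B-sharp
Perfect 5th (5th): D-sharp
Minor 7th (7th): F-sharp
Major 9th (9th): A-sharp
Major 13th (13th): E-sharp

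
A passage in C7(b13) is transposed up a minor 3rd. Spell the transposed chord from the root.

Eb  G  Bb  Db  Cb

A minor 3rd up from C is Eb, so the new chord is Eb dominant seventh flat thirteen.
root → Eb
3rd (major 3rd) → G
5th (perfect 5th) → Bb
7th (minor 7th) → Db
13th (minor 13th) → Cb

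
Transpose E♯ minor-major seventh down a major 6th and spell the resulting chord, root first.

G#  B  D#  F##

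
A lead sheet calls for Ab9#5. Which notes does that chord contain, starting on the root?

Ab, C, E, Gb, Bb

Root Ab, quality dominant ninth sharp five:
- root: Ab
- major 3rd: C
- augmented 5th: E
- minor 7th: Gb
- major 9th: Bb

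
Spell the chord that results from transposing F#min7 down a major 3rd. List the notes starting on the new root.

Transposed root: F# → D (major 3rd down). So we spell D minor seventh:
- root: D
- minor 3rd: F
- perfect 5th: A
- minor 7th: C

D  F  A  C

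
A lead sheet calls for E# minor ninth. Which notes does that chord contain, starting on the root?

E# minor ninth is a minor ninth built on E-sharp.
- root: E-sharp
- minor 3rd: G-sharp
- perfect 5th: B-sharp
- minor 7th: D-sharp
- major 9th: F-double-sharp

E-sharp, G-sharp, B-sharp, D-sharp, F-double-sharp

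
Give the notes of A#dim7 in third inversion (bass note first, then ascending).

G A# C# E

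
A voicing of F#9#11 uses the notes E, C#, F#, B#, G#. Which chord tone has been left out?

The full F#9#11 chord is F#, A#, C#, E, G#, B#.
Comparing with the voicing, the major 3rd (3rd) — A# — is absent.

A#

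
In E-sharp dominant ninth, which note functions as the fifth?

B♯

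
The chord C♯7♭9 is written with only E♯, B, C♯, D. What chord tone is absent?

G♯

C♯7♭9 = C♯, E♯, G♯, B, D. The voicing lacks the 5th (perfect 5th), G♯.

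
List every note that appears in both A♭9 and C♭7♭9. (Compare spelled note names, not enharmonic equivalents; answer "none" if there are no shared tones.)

A♭9 = Ab, C, Eb, Gb, Bb.
C♭7♭9 = Cb, Eb, Gb, Bbb, Dbb.
Shared: Eb, Gb.

Eb Gb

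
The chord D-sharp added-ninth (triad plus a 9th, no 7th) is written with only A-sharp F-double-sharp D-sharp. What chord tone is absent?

E-sharp

The full D-sharp added-ninth chord is D-sharp, F-double-sharp, A-sharp, E-sharp.
Comparing with the voicing, the major 9th (9th) — E-sharp — is absent.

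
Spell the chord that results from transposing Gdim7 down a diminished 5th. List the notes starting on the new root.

C♯, E, G, B♭

A diminished 5th down from G is C♯, so the new chord is C♯ diminished seventh.
Root: C♯
Minor 3rd (3rd): E
Diminished 5th (5th): G
Diminished 7th (7th): B♭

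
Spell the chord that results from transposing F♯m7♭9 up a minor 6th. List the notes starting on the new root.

D, F, A, C, Eb

F# up a minor 6th → D. New chord: D minor seventh flat nine.
root → D
3rd (minor 3rd) → F
5th (perfect 5th) → A
7th (minor 7th) → C
9th (minor 9th) → Eb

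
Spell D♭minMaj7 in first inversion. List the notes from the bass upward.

D♭minMaj7 = D♭–F♭–A♭–C; first inversion → third (F♭) lowest.

F♭ A♭ C D♭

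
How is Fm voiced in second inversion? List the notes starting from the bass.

C, F, Ab

In root position, Fm is F–Ab–C.
Second inversion puts the fifth (C) in the bass.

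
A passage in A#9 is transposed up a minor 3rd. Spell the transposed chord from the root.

C♯  E♯  G♯  B  D♯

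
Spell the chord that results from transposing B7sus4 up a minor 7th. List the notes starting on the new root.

B up a minor 7th → A. New chord: A dominant seventh suspended fourth.
root → A
4th (perfect 4th) → D
5th (perfect 5th) → E
7th (minor 7th) → G

A  D  E  G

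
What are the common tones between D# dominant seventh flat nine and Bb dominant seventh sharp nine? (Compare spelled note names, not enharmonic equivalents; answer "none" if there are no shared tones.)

C-sharp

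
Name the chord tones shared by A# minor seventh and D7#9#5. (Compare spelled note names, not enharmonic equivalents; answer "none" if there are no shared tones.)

A#, E#

A# minor seventh: A# C# E# G#
D7#9#5: D F# A# C E#
Common to both → A#, E#.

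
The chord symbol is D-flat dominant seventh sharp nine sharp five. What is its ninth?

E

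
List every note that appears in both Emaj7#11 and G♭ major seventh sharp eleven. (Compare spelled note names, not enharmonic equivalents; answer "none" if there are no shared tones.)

Emaj7#11 = E, G#, B, D#, A#.
G♭ major seventh sharp eleven = Gb, Bb, Db, F, C.
Shared: none.

none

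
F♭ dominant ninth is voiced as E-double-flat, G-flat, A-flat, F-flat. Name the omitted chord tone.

C-flat

The full F♭ dominant ninth chord is F-flat, A-flat, C-flat, E-double-flat, G-flat.
Comparing with the voicing, the perfect 5th (5th) — C-flat — is absent.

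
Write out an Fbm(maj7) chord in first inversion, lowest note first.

In root position, Fbm(maj7) is Fb–Abb–Cb–Eb.
First inversion puts the third (Abb) in the bass.

Abb  Cb  Eb  Fb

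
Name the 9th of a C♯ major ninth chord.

C♯ major ninth is built on C#; its 9th is a major 9th above the root.
A second above C uses the letter D, and the major 9th above C# is D#.

D#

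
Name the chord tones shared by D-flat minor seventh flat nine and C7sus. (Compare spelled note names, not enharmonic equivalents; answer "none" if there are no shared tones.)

none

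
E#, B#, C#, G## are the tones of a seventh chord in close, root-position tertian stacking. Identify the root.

C#

Stacking in thirds gives C# – E# – G## – B#, so C# is the root — C# augmented major seventh.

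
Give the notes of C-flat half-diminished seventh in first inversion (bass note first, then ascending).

In root position, C-flat half-diminished seventh is C-flat–E-double-flat–G-double-flat–B-double-flat.
First inversion puts the third (E-double-flat) in the bass.

E-double-flat, G-double-flat, B-double-flat, C-flat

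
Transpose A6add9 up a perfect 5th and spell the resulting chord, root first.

A perfect 5th up from A is E, so the new chord is E six-nine.
root → E
3rd (major 3rd) → G#
5th (perfect 5th) → B
6th (major 6th) → C#
9th (major 9th) → F#

E  G#  B  C#  F#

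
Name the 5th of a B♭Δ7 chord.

F

Root of B♭Δ7 = Bb. The 5th is a perfect 5th: Bb up a perfect 5th → F.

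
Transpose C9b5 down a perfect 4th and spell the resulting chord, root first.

G – B – Db – F – A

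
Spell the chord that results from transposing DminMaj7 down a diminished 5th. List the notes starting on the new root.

D down a diminished 5th → G#. New chord: G# minor-major seventh.
root → G#
3rd (minor 3rd) → B
5th (perfect 5th) → D#
7th (major 7th) → F##

G# B D# F##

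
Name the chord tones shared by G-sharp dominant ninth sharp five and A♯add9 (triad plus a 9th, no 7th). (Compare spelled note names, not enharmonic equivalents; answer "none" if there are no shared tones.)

G-sharp dominant ninth sharp five = G♯, B♯, D𝄪, F♯, A♯.
A♯add9 = A♯, C𝄪, E♯, B♯.
Shared: B♯, A♯.

B♯  A♯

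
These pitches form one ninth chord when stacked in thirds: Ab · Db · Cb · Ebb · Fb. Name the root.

Stacking in thirds gives Db – Fb – Ab – Cb – Ebb, so Db is the root — Db minor seventh flat nine.

Db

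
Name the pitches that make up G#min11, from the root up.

G# B D# F# A# C#

Root G#, quality minor eleventh:
- root: G#
- minor 3rd: B
- perfect 5th: D#
- minor 7th: F#
- major 9th: A#
- perfect 11th: C#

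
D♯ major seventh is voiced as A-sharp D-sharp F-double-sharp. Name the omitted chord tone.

The full D♯ major seventh chord is D-sharp, F-double-sharp, A-sharp, C-double-sharp.
Comparing with the voicing, the major 7th (7th) — C-double-sharp — is absent.

C-double-sharp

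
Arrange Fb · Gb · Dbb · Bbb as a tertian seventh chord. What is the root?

Arranged so that each adjacent pair is a third by letter name: Gb – Bbb – Dbb – Fb.
The bottom of that stack, Gb, is the root (this is Gb half-diminished seventh).

Gb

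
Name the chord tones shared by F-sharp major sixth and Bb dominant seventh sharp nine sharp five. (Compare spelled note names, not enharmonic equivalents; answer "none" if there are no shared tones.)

F-sharp C-sharp

F-sharp major sixth = F-sharp, A-sharp, C-sharp, D-sharp.
Bb dominant seventh sharp nine sharp five = B-flat, D, F-sharp, A-flat, C-sharp.
Shared: F-sharp, C-sharp.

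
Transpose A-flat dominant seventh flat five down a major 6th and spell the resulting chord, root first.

C-flat – E-flat – G-double-flat – B-double-flat

A major 6th down from A-flat is C-flat, so the new chord is C-flat dominant seventh flat five.
root → C-flat
3rd (major 3rd) → E-flat
5th (diminished 5th) → G-double-flat
7th (minor 7th) → B-double-flat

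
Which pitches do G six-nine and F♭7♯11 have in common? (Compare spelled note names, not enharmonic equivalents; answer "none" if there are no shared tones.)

G six-nine: G B D E A
F♭7♯11: Fb Ab Cb Ebb Bb
Common to both → none.

none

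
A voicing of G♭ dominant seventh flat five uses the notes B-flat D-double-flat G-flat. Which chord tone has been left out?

The full G♭ dominant seventh flat five chord is G-flat, B-flat, D-double-flat, F-flat.
Comparing with the voicing, the minor 7th (7th) — F-flat — is absent.

F-flat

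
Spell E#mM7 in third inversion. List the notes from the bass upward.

D##, E#, G#, B#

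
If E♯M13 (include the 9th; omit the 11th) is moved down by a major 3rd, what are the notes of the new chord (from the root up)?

C♯, E♯, G♯, B♯, D♯, A♯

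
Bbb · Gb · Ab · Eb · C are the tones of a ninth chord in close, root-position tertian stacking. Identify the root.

Arranged so that each adjacent pair is a third by letter name: Ab – C – Eb – Gb – Bbb.
The bottom of that stack, Ab, is the root (this is Ab dominant seventh flat nine).

Ab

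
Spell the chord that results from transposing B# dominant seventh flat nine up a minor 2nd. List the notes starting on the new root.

A minor 2nd up from B# is C#, so the new chord is C# dominant seventh flat nine.
- root: C#
- major 3rd: E#
- perfect 5th: G#
- minor 7th: B
- minor 9th: D

C#  E#  G#  B  D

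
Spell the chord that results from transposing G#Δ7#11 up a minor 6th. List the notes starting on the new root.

E  G#  B  D#  A#

A minor 6th up from G# is E, so the new chord is E major seventh sharp eleven.
E — root
G# — major 3rd
B — perfect 5th
D# — major 7th
A# — augmented 11th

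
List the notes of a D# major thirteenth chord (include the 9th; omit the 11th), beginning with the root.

D♯, F𝄪, A♯, C𝄪, E♯, B♯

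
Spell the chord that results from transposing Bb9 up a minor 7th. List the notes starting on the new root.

Transposed root: Bb → Ab (minor 7th up). So we spell Ab dominant ninth:
Root: Ab
Major 3rd (3rd): C
Perfect 5th (5th): Eb
Minor 7th (7th): Gb
Major 9th (9th): Bb

Ab – C – Eb – Gb – Bb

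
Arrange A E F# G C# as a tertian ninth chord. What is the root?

F#

Stacking in thirds gives F# – A – C# – E – G, so F# is the root — F# minor seventh flat nine.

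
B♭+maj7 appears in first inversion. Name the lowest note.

D

B♭+maj7 = B♭–D–F♯–A. First inversion → third in the bass = D.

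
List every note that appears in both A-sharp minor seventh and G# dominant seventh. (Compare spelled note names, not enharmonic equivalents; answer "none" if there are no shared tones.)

G-sharp

A-sharp minor seventh: A-sharp C-sharp E-sharp G-sharp
G# dominant seventh: G-sharp B-sharp D-sharp F-sharp
Common to both → G-sharp.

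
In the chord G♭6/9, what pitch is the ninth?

Root of G♭6/9 = Gb. The 9th is a major 9th: Gb up a major 9th → Ab.

Ab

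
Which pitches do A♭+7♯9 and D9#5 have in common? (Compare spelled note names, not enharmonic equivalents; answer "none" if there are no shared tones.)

C E

A♭+7♯9: Ab C E Gb B
D9#5: D F# A# C E
Common to both → C, E.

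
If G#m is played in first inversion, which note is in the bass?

G#m = G#–B–D#. First inversion → third in the bass = B.

B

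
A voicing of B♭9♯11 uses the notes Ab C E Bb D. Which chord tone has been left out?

The full B♭9♯11 chord is Bb, D, F, Ab, C, E.
Comparing with the voicing, the perfect 5th (5th) — F — is absent.

F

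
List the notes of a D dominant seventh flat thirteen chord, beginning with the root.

D, F♯, A, C, B♭

D dominant seventh flat thirteen is a dominant seventh flat thirteen built on D.
- root: D
- major 3rd: F♯
- perfect 5th: A
- minor 7th: C
- minor 13th: B♭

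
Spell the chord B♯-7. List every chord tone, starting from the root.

B♯, D♯, F𝄪, A♯

B♯-7: minor seventh on B♯.
B♯ — root
D♯ — minor 3rd
F𝄪 — perfect 5th
A♯ — minor 7th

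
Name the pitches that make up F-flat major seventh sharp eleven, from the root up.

F-flat, A-flat, C-flat, E-flat, B-flat

F-flat major seventh sharp eleven is a major seventh sharp eleven built on F-flat.
- root: F-flat
- major 3rd: A-flat
- perfect 5th: C-flat
- major 7th: E-flat
- augmented 11th: B-flat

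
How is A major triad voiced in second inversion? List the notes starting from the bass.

E  A  C#

A major triad = A–C#–E; second inversion → fifth (E) lowest.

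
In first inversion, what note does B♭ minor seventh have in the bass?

D-flat

B♭ minor seventh = B-flat–D-flat–F–A-flat. First inversion → third in the bass = D-flat.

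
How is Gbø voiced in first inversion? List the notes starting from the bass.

Bbb, Dbb, Fb, Gb

Gbø = Gb–Bbb–Dbb–Fb; first inversion → third (Bbb) lowest.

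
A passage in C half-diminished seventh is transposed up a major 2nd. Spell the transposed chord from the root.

A major 2nd up from C is D, so the new chord is D half-diminished seventh.
Root: D
Minor 3rd (3rd): F
Diminished 5th (5th): A-flat
Minor 7th (7th): C

D F A-flat C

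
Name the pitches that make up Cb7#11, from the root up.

C♭ E♭ G♭ B𝄫 F

Root C♭, quality dominant seventh sharp eleven:
Root: C♭
Major 3rd (3rd): E♭
Perfect 5th (5th): G♭
Minor 7th (7th): B𝄫
Augmented 11th (11th): F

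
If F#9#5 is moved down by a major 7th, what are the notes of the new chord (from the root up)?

G, B, D#, F, A

Transposed root: F# → G (major 7th down). So we spell G dominant ninth sharp five:
- root: G
- major 3rd: B
- augmented 5th: D#
- minor 7th: F
- major 9th: A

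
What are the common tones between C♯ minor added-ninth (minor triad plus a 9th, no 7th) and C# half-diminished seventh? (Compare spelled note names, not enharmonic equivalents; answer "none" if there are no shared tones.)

C-sharp, E

C♯ minor added-ninth = C-sharp, E, G-sharp, D-sharp.
C# half-diminished seventh = C-sharp, E, G, B.
Shared: C-sharp, E.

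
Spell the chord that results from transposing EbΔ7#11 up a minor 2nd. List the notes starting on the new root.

E♭ up a minor 2nd → F♭. New chord: F♭ major seventh sharp eleven.
F♭ — root
A♭ — major 3rd
C♭ — perfect 5th
E♭ — major 7th
B♭ — augmented 11th

F♭, A♭, C♭, E♭, B♭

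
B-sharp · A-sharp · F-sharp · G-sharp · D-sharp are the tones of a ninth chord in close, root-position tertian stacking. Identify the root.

G-sharp

Stacking in thirds gives G-sharp – B-sharp – D-sharp – F-sharp – A-sharp, so G-sharp is the root — G-sharp dominant ninth.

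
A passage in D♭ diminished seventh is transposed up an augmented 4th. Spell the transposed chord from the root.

D-flat up an augmented 4th → G. New chord: G diminished seventh.
Root: G
Minor 3rd (3rd): B-flat
Diminished 5th (5th): D-flat
Diminished 7th (7th): F-flat

G, B-flat, D-flat, F-flat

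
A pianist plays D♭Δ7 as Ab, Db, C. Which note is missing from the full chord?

F

D♭Δ7 = Db, F, Ab, C. The voicing lacks the 3rd (major 3rd), F.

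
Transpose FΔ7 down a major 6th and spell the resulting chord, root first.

Ab  C  Eb  G

Transposed root: F → Ab (major 6th down). So we spell Ab major seventh:
Ab — root
C — major 3rd
Eb — perfect 5th
G — major 7th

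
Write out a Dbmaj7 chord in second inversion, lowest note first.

Ab C Db F

Dbmaj7 = Db–F–Ab–C; second inversion → fifth (Ab) lowest.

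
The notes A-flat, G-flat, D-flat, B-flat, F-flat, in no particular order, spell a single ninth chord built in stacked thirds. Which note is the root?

G-flat

Arranged so that each adjacent pair is a third by letter name: G-flat – B-flat – D-flat – F-flat – A-flat.
The bottom of that stack, G-flat, is the root (this is G-flat dominant ninth).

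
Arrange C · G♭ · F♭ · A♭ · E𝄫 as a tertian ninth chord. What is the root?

Arranged so that each adjacent pair is a third by letter name: F♭ – A♭ – C – E𝄫 – G♭.
The bottom of that stack, F♭, is the root (this is F♭ dominant ninth sharp five).

F♭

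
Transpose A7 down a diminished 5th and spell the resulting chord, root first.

D♯ F𝄪 A♯ C♯

Transposed root: A → D♯ (diminished 5th down). So we spell D♯ dominant seventh:
- root: D♯
- major 3rd: F𝄪
- perfect 5th: A♯
- minor 7th: C♯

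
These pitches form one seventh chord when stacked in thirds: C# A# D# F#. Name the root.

D#

Arranged so that each adjacent pair is a third by letter name: D# – F# – A# – C#.
The bottom of that stack, D#, is the root (this is D# minor seventh).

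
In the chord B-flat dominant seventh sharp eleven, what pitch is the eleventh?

Root of B-flat dominant seventh sharp eleven = B-flat. The 11th is an augmented 11th: B-flat up an augmented 11th → E.

E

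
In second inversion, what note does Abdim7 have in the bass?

Ebb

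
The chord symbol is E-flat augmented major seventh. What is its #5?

B

E-flat augmented major seventh is built on Eb; its 5th is an augmented 5th above the root.
A fifth above E uses the letter B, and the augmented 5th above Eb is B.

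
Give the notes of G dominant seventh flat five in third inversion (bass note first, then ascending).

F – G – B – Db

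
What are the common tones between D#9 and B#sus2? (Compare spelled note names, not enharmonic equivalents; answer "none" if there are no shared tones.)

D#9 = D#, F##, A#, C#, E#.
B#sus2 = B#, C##, F##.
Shared: F##.

F##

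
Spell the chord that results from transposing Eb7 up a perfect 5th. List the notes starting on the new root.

A perfect 5th up from Eb is Bb, so the new chord is Bb dominant seventh.
Root: Bb
Major 3rd (3rd): D
Perfect 5th (5th): F
Minor 7th (7th): Ab

Bb, D, F, Ab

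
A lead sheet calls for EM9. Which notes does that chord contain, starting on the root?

E, G#, B, D#, F#

Root E, quality major ninth:
E — root
G# — major 3rd
B — perfect 5th
D# — major 7th
F# — major 9th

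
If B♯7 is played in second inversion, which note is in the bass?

B♯7 = B♯–D𝄪–F𝄪–A♯. Second inversion → fifth in the bass = F𝄪.

F𝄪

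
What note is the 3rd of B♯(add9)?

D##

Root of B♯(add9) = B#. The 3rd is a major 3rd: B# up a major 3rd → D##.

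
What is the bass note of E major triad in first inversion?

G#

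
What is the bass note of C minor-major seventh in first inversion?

C minor-major seventh in root position is C–E-flat–G–B.
First inversion places the third in the bass, which is E-flat.

E-flat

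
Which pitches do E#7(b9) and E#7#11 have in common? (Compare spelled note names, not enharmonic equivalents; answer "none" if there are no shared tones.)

E# – G## – B# – D#

E#7(b9) = E#, G##, B#, D#, F#.
E#7#11 = E#, G##, B#, D#, A##.
Shared: E#, G##, B#, D#.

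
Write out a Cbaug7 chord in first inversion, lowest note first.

Eb, G, Bbb, Cb

In root position, Cbaug7 is Cb–Eb–G–Bbb.
First inversion puts the third (Eb) in the bass.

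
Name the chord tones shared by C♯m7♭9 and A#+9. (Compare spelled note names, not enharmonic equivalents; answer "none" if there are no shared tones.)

C♯m7♭9: C♯ E G♯ B D
A#+9: A♯ C𝄪 E𝄪 G♯ B♯
Common to both → G♯.

G♯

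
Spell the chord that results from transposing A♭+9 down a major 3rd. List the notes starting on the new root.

Fb – Ab – C – Ebb – Gb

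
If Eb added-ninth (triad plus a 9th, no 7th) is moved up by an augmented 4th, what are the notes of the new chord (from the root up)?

A C♯ E B

An augmented 4th up from E♭ is A, so the new chord is A added-ninth.
root → A
3rd (major 3rd) → C♯
5th (perfect 5th) → E
9th (major 9th) → B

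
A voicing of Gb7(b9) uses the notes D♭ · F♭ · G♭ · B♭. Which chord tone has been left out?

The full Gb7(b9) chord is G♭, B♭, D♭, F♭, A𝄫.
Comparing with the voicing, the minor 9th (9th) — A𝄫 — is absent.

A𝄫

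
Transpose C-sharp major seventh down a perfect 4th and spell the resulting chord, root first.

G-sharp, B-sharp, D-sharp, F-double-sharp

C-sharp down a perfect 4th → G-sharp. New chord: G-sharp major seventh.
root → G-sharp
3rd (major 3rd) → B-sharp
5th (perfect 5th) → D-sharp
7th (major 7th) → F-double-sharp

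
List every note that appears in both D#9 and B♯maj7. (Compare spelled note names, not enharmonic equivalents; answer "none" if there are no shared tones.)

F##

D#9 = D#, F##, A#, C#, E#.
B♯maj7 = B#, D##, F##, A##.
Shared: F##.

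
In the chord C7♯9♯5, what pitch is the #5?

G♯

C7♯9♯5 is built on C; its 5th is an augmented 5th above the root.
A fifth above C uses the letter G, and the augmented 5th above C is G♯.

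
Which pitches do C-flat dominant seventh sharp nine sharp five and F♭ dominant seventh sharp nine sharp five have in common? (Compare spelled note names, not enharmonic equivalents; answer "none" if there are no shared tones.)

C-flat dominant seventh sharp nine sharp five: C-flat E-flat G B-double-flat D
F♭ dominant seventh sharp nine sharp five: F-flat A-flat C E-double-flat G
Common to both → G.

G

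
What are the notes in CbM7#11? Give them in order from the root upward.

CbM7#11 is a major seventh sharp eleven built on C♭.
- root: C♭
- major 3rd: E♭
- perfect 5th: G♭
- major 7th: B♭
- augmented 11th: F

C♭ E♭ G♭ B♭ F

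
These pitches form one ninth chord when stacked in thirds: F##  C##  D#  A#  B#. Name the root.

B#

Stacking in thirds gives B# – D# – F## – A# – C##, so B# is the root — B# minor ninth.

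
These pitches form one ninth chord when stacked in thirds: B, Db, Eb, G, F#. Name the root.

Eb

Arranged so that each adjacent pair is a third by letter name: Eb – G – B – Db – F#.
The bottom of that stack, Eb, is the root (this is Eb dominant seventh sharp nine sharp five).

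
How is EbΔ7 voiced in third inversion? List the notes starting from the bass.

EbΔ7 = Eb–G–Bb–D; third inversion → seventh (D) lowest.

D, Eb, G, Bb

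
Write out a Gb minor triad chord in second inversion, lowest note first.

D♭ – G♭ – B𝄫

Gb minor triad = G♭–B𝄫–D♭; second inversion → fifth (D♭) lowest.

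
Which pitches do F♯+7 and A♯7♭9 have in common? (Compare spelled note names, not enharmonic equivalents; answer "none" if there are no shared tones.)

A#, C##

F♯+7: F# A# C## E
A♯7♭9: A# C## E# G# B
Common to both → A#, C##.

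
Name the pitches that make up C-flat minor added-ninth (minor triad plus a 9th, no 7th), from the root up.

C-flat, E-double-flat, G-flat, D-flat

C-flat minor added-ninth is a minor added-ninth built on C-flat.
Root: C-flat
Minor 3rd (3rd): E-double-flat
Perfect 5th (5th): G-flat
Major 9th (9th): D-flat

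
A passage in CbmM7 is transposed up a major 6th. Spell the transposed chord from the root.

Transposed root: C♭ → A♭ (major 6th up). So we spell A♭ minor-major seventh:
Root: A♭
Minor 3rd (3rd): C♭
Perfect 5th (5th): E♭
Major 7th (7th): G

A♭  C♭  E♭  G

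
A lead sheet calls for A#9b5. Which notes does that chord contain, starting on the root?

A#  C##  E  G#  B#

Root A#, quality dominant ninth flat five:
- root: A#
- major 3rd: C##
- diminished 5th: E
- minor 7th: G#
- major 9th: B#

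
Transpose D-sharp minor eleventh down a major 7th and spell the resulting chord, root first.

Transposed root: D♯ → E (major 7th down). So we spell E minor eleventh:
root → E
3rd (minor 3rd) → G
5th (perfect 5th) → B
7th (minor 7th) → D
9th (major 9th) → F♯
11th (perfect 11th) → A

E, G, B, D, F♯, A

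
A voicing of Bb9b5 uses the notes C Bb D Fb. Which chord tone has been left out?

Bb9b5 = Bb, D, Fb, Ab, C. The voicing lacks the 7th (minor 7th), Ab.

Ab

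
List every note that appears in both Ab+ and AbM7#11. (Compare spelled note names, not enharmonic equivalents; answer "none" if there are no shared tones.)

Ab+ = Ab, C, E.
AbM7#11 = Ab, C, Eb, G, D.
Shared: Ab, C.

Ab, C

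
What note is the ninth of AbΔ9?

B♭

Root of AbΔ9 = A♭. The 9th is a major 9th: A♭ up a major 9th → B♭.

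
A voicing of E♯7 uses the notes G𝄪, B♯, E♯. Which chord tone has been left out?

The full E♯7 chord is E♯, G𝄪, B♯, D♯.
Comparing with the voicing, the minor 7th (7th) — D♯ — is absent.

D♯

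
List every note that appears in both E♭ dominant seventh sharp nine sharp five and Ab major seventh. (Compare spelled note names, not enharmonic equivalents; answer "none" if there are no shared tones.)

E-flat  G

E♭ dominant seventh sharp nine sharp five = E-flat, G, B, D-flat, F-sharp.
Ab major seventh = A-flat, C, E-flat, G.
Shared: E-flat, G.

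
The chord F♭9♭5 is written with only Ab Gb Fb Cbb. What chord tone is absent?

The full F♭9♭5 chord is Fb, Ab, Cbb, Ebb, Gb.
Comparing with the voicing, the minor 7th (7th) — Ebb — is absent.

Ebb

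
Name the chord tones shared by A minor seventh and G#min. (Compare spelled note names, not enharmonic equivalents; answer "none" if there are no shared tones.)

none

A minor seventh: A C E G
G#min: G# B D#
Common to both → none.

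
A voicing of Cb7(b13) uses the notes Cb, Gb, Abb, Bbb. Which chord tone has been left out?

The full Cb7(b13) chord is Cb, Eb, Gb, Bbb, Abb.
Comparing with the voicing, the major 3rd (3rd) — Eb — is absent.

Eb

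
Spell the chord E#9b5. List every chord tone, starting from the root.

E♯  G𝄪  B  D♯  F𝄪

E#9b5 is a dominant ninth flat five built on E♯.
E♯ — root
G𝄪 — major 3rd
B — diminished 5th
D♯ — minor 7th
F𝄪 — major 9th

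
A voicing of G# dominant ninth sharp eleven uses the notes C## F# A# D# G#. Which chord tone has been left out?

G# dominant ninth sharp eleven = G#, B#, D#, F#, A#, C##. The voicing lacks the 3rd (major 3rd), B#.

B#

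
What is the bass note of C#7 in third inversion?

B

C#7 in root position is C♯–E♯–G♯–B.
Third inversion places the seventh in the bass, which is B.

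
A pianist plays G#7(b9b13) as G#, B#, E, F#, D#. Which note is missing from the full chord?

A

The full G#7(b9b13) chord is G#, B#, D#, F#, A, E.
Comparing with the voicing, the minor 9th (9th) — A — is absent.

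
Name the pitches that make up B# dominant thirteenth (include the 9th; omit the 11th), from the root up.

B#, D##, F##, A#, C##, G##

B# dominant thirteenth is a dominant thirteenth built on B#.
root → B#
3rd (major 3rd) → D##
5th (perfect 5th) → F##
7th (minor 7th) → A#
9th (major 9th) → C##
13th (major 13th) → G##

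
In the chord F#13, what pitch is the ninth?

Root of F#13 = F#. The 9th is a major 9th: F# up a major 9th → G#.

G#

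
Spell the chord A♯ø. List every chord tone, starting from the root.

A♯ø is a half-diminished seventh built on A#.
- root: A#
- minor 3rd: C#
- diminished 5th: E
- minor 7th: G#

A# C# E G#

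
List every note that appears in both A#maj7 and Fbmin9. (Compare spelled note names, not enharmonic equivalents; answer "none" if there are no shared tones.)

A#maj7 = A♯, C𝄪, E♯, G𝄪.
Fbmin9 = F♭, A𝄫, C♭, E𝄫, G♭.
Shared: none.

none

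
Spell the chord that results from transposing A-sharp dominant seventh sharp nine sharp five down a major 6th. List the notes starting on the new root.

A major 6th down from A♯ is C♯, so the new chord is C♯ dominant seventh sharp nine sharp five.
- root: C♯
- major 3rd: E♯
- augmented 5th: G𝄪
- minor 7th: B
- augmented 9th: D𝄪

C♯ – E♯ – G𝄪 – B – D𝄪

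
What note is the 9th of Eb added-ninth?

Eb added-ninth is built on E-flat; its 9th is a major 9th above the root.
A second above E uses the letter F, and the major 9th above E-flat is F.

F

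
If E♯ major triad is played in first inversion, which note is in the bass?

E♯ major triad = E-sharp–G-double-sharp–B-sharp. First inversion → third in the bass = G-double-sharp.

G-double-sharp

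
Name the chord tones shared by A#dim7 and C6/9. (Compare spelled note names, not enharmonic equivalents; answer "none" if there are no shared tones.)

A#dim7 = A#, C#, E, G.
C6/9 = C, E, G, A, D.
Shared: E, G.

E, G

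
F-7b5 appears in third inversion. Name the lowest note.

Eb

F-7b5 = F–Ab–Cb–Eb. Third inversion → seventh in the bass = Eb.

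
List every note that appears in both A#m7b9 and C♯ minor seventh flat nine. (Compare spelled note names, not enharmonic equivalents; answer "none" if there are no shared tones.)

A#m7b9: A♯ C♯ E♯ G♯ B
C♯ minor seventh flat nine: C♯ E G♯ B D
Common to both → C♯, G♯, B.

C♯, G♯, B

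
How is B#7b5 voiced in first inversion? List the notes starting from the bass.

B#7b5 = B#–D##–F#–A#; first inversion → third (D##) lowest.

D##, F#, A#, B#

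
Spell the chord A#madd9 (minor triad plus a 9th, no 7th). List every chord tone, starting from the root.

A♯, C♯, E♯, B♯

A#madd9 is a minor added-ninth built on A♯.
- root: A♯
- minor 3rd: C♯
- perfect 5th: E♯
- major 9th: B♯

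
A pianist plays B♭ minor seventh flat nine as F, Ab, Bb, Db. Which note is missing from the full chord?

The full B♭ minor seventh flat nine chord is Bb, Db, F, Ab, Cb.
Comparing with the voicing, the minor 9th (9th) — Cb — is absent.

Cb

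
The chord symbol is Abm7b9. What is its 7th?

Gb

Root of Abm7b9 = Ab. The 7th is a minor 7th: Ab up a minor 7th → Gb.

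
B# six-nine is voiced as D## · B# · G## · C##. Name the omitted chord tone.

B# six-nine = B#, D##, F##, G##, C##. The voicing lacks the 5th (perfect 5th), F##.

F##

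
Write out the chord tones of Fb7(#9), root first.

Fb – Ab – Cb – Ebb – G

Fb7(#9): dominant seventh sharp nine on Fb.
Fb — root
Ab — major 3rd
Cb — perfect 5th
Ebb — minor 7th
G — augmented 9th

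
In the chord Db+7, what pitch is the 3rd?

F

Root of Db+7 = Db. The 3rd is a major 3rd: Db up a major 3rd → F.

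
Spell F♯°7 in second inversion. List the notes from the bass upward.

C, Eb, F#, A

F♯°7 = F#–A–C–Eb; second inversion → fifth (C) lowest.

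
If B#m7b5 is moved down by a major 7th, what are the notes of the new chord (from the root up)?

A major 7th down from B# is C#, so the new chord is C# half-diminished seventh.
Root: C#
Minor 3rd (3rd): E
Diminished 5th (5th): G
Minor 7th (7th): B

C#, E, G, B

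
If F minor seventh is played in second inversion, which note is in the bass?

C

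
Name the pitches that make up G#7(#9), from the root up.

G#7(#9): dominant seventh sharp nine on G♯.
- root: G♯
- major 3rd: B♯
- perfect 5th: D♯
- minor 7th: F♯
- augmented 9th: A𝄪

G♯ – B♯ – D♯ – F♯ – A𝄪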